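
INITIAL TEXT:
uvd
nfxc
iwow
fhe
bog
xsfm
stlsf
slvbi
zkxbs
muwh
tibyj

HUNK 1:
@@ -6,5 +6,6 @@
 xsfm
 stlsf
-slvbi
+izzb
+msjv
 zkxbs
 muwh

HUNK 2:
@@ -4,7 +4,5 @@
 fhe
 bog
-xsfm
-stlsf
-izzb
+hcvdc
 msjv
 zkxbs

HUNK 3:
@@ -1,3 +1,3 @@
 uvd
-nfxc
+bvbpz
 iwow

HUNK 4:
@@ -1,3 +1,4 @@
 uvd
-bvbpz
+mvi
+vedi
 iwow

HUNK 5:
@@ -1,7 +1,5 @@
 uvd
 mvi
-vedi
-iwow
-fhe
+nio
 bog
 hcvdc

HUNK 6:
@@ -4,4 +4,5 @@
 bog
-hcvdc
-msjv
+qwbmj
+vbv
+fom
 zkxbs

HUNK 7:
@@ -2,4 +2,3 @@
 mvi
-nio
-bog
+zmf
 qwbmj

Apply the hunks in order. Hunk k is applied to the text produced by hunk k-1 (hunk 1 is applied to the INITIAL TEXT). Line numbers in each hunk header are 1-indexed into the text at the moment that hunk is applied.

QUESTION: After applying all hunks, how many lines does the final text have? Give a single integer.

Hunk 1: at line 6 remove [slvbi] add [izzb,msjv] -> 12 lines: uvd nfxc iwow fhe bog xsfm stlsf izzb msjv zkxbs muwh tibyj
Hunk 2: at line 4 remove [xsfm,stlsf,izzb] add [hcvdc] -> 10 lines: uvd nfxc iwow fhe bog hcvdc msjv zkxbs muwh tibyj
Hunk 3: at line 1 remove [nfxc] add [bvbpz] -> 10 lines: uvd bvbpz iwow fhe bog hcvdc msjv zkxbs muwh tibyj
Hunk 4: at line 1 remove [bvbpz] add [mvi,vedi] -> 11 lines: uvd mvi vedi iwow fhe bog hcvdc msjv zkxbs muwh tibyj
Hunk 5: at line 1 remove [vedi,iwow,fhe] add [nio] -> 9 lines: uvd mvi nio bog hcvdc msjv zkxbs muwh tibyj
Hunk 6: at line 4 remove [hcvdc,msjv] add [qwbmj,vbv,fom] -> 10 lines: uvd mvi nio bog qwbmj vbv fom zkxbs muwh tibyj
Hunk 7: at line 2 remove [nio,bog] add [zmf] -> 9 lines: uvd mvi zmf qwbmj vbv fom zkxbs muwh tibyj
Final line count: 9

Answer: 9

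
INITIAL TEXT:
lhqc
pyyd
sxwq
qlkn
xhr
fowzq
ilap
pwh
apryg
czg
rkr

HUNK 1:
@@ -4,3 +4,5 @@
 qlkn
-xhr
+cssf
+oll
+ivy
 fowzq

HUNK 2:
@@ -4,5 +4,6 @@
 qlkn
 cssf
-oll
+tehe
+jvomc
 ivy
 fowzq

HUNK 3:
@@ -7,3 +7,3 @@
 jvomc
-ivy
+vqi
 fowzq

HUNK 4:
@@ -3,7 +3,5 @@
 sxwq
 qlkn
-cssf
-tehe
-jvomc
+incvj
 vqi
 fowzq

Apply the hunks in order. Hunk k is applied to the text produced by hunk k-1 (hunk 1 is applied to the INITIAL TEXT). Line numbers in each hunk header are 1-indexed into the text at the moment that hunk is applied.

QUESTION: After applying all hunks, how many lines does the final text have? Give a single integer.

Hunk 1: at line 4 remove [xhr] add [cssf,oll,ivy] -> 13 lines: lhqc pyyd sxwq qlkn cssf oll ivy fowzq ilap pwh apryg czg rkr
Hunk 2: at line 4 remove [oll] add [tehe,jvomc] -> 14 lines: lhqc pyyd sxwq qlkn cssf tehe jvomc ivy fowzq ilap pwh apryg czg rkr
Hunk 3: at line 7 remove [ivy] add [vqi] -> 14 lines: lhqc pyyd sxwq qlkn cssf tehe jvomc vqi fowzq ilap pwh apryg czg rkr
Hunk 4: at line 3 remove [cssf,tehe,jvomc] add [incvj] -> 12 lines: lhqc pyyd sxwq qlkn incvj vqi fowzq ilap pwh apryg czg rkr
Final line count: 12

Answer: 12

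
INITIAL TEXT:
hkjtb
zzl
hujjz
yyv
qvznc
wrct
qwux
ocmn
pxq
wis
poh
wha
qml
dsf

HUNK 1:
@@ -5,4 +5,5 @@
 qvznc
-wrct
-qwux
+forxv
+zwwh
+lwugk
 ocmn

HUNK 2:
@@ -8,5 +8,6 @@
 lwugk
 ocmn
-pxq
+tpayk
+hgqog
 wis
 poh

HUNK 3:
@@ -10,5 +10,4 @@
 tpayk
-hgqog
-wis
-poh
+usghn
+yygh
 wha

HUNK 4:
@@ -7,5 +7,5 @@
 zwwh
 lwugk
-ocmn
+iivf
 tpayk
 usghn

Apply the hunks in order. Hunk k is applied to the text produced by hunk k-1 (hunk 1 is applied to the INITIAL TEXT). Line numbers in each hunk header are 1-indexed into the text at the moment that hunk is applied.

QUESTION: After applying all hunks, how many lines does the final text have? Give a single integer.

Answer: 15

Derivation:
Hunk 1: at line 5 remove [wrct,qwux] add [forxv,zwwh,lwugk] -> 15 lines: hkjtb zzl hujjz yyv qvznc forxv zwwh lwugk ocmn pxq wis poh wha qml dsf
Hunk 2: at line 8 remove [pxq] add [tpayk,hgqog] -> 16 lines: hkjtb zzl hujjz yyv qvznc forxv zwwh lwugk ocmn tpayk hgqog wis poh wha qml dsf
Hunk 3: at line 10 remove [hgqog,wis,poh] add [usghn,yygh] -> 15 lines: hkjtb zzl hujjz yyv qvznc forxv zwwh lwugk ocmn tpayk usghn yygh wha qml dsf
Hunk 4: at line 7 remove [ocmn] add [iivf] -> 15 lines: hkjtb zzl hujjz yyv qvznc forxv zwwh lwugk iivf tpayk usghn yygh wha qml dsf
Final line count: 15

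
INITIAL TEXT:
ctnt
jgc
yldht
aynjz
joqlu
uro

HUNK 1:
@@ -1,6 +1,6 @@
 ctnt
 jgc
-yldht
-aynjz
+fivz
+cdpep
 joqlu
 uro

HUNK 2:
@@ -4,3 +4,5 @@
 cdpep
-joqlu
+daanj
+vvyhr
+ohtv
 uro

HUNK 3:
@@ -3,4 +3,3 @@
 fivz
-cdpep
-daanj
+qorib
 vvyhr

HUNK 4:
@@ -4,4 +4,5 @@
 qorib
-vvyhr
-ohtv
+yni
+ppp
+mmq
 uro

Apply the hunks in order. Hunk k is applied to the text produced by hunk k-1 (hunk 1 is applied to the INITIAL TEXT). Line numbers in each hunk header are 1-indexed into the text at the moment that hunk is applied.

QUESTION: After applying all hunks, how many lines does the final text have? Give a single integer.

Hunk 1: at line 1 remove [yldht,aynjz] add [fivz,cdpep] -> 6 lines: ctnt jgc fivz cdpep joqlu uro
Hunk 2: at line 4 remove [joqlu] add [daanj,vvyhr,ohtv] -> 8 lines: ctnt jgc fivz cdpep daanj vvyhr ohtv uro
Hunk 3: at line 3 remove [cdpep,daanj] add [qorib] -> 7 lines: ctnt jgc fivz qorib vvyhr ohtv uro
Hunk 4: at line 4 remove [vvyhr,ohtv] add [yni,ppp,mmq] -> 8 lines: ctnt jgc fivz qorib yni ppp mmq uro
Final line count: 8

Answer: 8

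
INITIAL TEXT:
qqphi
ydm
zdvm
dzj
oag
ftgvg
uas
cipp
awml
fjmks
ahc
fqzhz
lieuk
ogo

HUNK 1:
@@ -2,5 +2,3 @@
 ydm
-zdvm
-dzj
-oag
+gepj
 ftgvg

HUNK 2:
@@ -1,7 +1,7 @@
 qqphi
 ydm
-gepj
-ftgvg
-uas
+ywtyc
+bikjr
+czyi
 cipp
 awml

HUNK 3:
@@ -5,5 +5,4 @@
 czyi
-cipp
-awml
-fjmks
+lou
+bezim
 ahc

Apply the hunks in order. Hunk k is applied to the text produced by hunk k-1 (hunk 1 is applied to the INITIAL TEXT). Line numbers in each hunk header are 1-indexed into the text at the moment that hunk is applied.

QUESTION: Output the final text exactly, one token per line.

Answer: qqphi
ydm
ywtyc
bikjr
czyi
lou
bezim
ahc
fqzhz
lieuk
ogo

Derivation:
Hunk 1: at line 2 remove [zdvm,dzj,oag] add [gepj] -> 12 lines: qqphi ydm gepj ftgvg uas cipp awml fjmks ahc fqzhz lieuk ogo
Hunk 2: at line 1 remove [gepj,ftgvg,uas] add [ywtyc,bikjr,czyi] -> 12 lines: qqphi ydm ywtyc bikjr czyi cipp awml fjmks ahc fqzhz lieuk ogo
Hunk 3: at line 5 remove [cipp,awml,fjmks] add [lou,bezim] -> 11 lines: qqphi ydm ywtyc bikjr czyi lou bezim ahc fqzhz lieuk ogo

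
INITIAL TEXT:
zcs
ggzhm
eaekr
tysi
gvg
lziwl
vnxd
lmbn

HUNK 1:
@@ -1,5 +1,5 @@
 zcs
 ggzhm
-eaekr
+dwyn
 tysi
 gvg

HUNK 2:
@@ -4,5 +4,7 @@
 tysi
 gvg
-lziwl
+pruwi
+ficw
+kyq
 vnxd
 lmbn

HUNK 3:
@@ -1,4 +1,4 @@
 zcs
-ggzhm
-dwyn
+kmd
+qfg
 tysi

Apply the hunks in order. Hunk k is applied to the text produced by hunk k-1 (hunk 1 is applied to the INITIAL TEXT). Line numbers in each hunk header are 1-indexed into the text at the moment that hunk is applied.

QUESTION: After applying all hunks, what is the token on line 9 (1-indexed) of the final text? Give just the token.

Answer: vnxd

Derivation:
Hunk 1: at line 1 remove [eaekr] add [dwyn] -> 8 lines: zcs ggzhm dwyn tysi gvg lziwl vnxd lmbn
Hunk 2: at line 4 remove [lziwl] add [pruwi,ficw,kyq] -> 10 lines: zcs ggzhm dwyn tysi gvg pruwi ficw kyq vnxd lmbn
Hunk 3: at line 1 remove [ggzhm,dwyn] add [kmd,qfg] -> 10 lines: zcs kmd qfg tysi gvg pruwi ficw kyq vnxd lmbn
Final line 9: vnxd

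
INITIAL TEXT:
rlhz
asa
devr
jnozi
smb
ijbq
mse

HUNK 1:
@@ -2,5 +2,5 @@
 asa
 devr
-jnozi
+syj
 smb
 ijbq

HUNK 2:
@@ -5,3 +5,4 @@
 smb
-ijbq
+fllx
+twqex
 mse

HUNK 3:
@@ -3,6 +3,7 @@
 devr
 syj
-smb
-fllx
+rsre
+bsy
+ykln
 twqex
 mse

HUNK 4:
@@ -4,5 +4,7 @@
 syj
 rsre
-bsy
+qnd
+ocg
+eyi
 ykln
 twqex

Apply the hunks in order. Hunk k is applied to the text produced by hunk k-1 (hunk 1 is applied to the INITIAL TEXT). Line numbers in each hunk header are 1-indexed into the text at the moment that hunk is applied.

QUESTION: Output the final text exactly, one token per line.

Answer: rlhz
asa
devr
syj
rsre
qnd
ocg
eyi
ykln
twqex
mse

Derivation:
Hunk 1: at line 2 remove [jnozi] add [syj] -> 7 lines: rlhz asa devr syj smb ijbq mse
Hunk 2: at line 5 remove [ijbq] add [fllx,twqex] -> 8 lines: rlhz asa devr syj smb fllx twqex mse
Hunk 3: at line 3 remove [smb,fllx] add [rsre,bsy,ykln] -> 9 lines: rlhz asa devr syj rsre bsy ykln twqex mse
Hunk 4: at line 4 remove [bsy] add [qnd,ocg,eyi] -> 11 lines: rlhz asa devr syj rsre qnd ocg eyi ykln twqex mse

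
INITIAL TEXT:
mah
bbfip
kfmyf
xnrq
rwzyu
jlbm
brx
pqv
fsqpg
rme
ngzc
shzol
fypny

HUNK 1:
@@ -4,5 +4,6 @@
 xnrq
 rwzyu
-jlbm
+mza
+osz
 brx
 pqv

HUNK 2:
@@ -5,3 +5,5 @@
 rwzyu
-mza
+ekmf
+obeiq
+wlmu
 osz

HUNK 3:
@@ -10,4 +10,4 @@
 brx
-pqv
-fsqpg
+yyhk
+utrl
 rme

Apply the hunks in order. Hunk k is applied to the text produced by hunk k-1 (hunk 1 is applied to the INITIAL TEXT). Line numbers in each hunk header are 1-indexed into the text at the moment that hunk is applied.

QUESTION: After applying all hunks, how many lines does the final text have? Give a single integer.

Hunk 1: at line 4 remove [jlbm] add [mza,osz] -> 14 lines: mah bbfip kfmyf xnrq rwzyu mza osz brx pqv fsqpg rme ngzc shzol fypny
Hunk 2: at line 5 remove [mza] add [ekmf,obeiq,wlmu] -> 16 lines: mah bbfip kfmyf xnrq rwzyu ekmf obeiq wlmu osz brx pqv fsqpg rme ngzc shzol fypny
Hunk 3: at line 10 remove [pqv,fsqpg] add [yyhk,utrl] -> 16 lines: mah bbfip kfmyf xnrq rwzyu ekmf obeiq wlmu osz brx yyhk utrl rme ngzc shzol fypny
Final line count: 16

Answer: 16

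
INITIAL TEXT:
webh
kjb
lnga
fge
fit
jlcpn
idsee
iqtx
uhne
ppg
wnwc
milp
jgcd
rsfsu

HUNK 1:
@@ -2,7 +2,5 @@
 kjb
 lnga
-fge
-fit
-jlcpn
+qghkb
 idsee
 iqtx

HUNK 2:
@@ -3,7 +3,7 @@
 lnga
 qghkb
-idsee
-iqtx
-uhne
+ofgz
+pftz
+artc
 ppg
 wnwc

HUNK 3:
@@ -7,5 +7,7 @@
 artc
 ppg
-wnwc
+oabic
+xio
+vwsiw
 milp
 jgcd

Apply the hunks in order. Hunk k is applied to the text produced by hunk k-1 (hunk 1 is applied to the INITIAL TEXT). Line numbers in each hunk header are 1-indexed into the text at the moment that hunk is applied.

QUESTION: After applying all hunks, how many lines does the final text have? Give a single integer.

Hunk 1: at line 2 remove [fge,fit,jlcpn] add [qghkb] -> 12 lines: webh kjb lnga qghkb idsee iqtx uhne ppg wnwc milp jgcd rsfsu
Hunk 2: at line 3 remove [idsee,iqtx,uhne] add [ofgz,pftz,artc] -> 12 lines: webh kjb lnga qghkb ofgz pftz artc ppg wnwc milp jgcd rsfsu
Hunk 3: at line 7 remove [wnwc] add [oabic,xio,vwsiw] -> 14 lines: webh kjb lnga qghkb ofgz pftz artc ppg oabic xio vwsiw milp jgcd rsfsu
Final line count: 14

Answer: 14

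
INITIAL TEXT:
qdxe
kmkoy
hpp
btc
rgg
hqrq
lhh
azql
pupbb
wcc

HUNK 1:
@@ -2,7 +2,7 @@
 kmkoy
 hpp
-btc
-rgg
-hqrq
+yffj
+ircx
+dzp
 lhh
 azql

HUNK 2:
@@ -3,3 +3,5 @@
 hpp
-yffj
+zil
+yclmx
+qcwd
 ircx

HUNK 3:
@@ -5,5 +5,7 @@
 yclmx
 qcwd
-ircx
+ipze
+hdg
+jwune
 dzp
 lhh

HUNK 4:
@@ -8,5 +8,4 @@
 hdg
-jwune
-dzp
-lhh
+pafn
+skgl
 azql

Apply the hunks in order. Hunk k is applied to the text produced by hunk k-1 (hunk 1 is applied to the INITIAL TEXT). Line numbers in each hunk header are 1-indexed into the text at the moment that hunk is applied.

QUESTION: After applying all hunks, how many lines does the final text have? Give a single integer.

Answer: 13

Derivation:
Hunk 1: at line 2 remove [btc,rgg,hqrq] add [yffj,ircx,dzp] -> 10 lines: qdxe kmkoy hpp yffj ircx dzp lhh azql pupbb wcc
Hunk 2: at line 3 remove [yffj] add [zil,yclmx,qcwd] -> 12 lines: qdxe kmkoy hpp zil yclmx qcwd ircx dzp lhh azql pupbb wcc
Hunk 3: at line 5 remove [ircx] add [ipze,hdg,jwune] -> 14 lines: qdxe kmkoy hpp zil yclmx qcwd ipze hdg jwune dzp lhh azql pupbb wcc
Hunk 4: at line 8 remove [jwune,dzp,lhh] add [pafn,skgl] -> 13 lines: qdxe kmkoy hpp zil yclmx qcwd ipze hdg pafn skgl azql pupbb wcc
Final line count: 13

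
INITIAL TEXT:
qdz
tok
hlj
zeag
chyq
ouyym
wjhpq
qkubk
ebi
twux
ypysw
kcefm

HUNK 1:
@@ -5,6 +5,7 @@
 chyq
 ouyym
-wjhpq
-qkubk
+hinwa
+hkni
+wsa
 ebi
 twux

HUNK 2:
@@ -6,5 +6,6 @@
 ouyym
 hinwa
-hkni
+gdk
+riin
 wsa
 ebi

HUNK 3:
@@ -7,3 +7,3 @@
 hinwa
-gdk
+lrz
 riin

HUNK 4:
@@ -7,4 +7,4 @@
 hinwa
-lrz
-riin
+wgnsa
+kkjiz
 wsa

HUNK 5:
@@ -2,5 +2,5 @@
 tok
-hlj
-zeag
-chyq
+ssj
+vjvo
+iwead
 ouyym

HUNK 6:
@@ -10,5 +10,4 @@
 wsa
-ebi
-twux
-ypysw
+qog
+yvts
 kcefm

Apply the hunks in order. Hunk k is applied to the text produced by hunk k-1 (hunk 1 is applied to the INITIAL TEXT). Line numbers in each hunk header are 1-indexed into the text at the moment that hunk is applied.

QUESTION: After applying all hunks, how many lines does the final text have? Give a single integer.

Answer: 13

Derivation:
Hunk 1: at line 5 remove [wjhpq,qkubk] add [hinwa,hkni,wsa] -> 13 lines: qdz tok hlj zeag chyq ouyym hinwa hkni wsa ebi twux ypysw kcefm
Hunk 2: at line 6 remove [hkni] add [gdk,riin] -> 14 lines: qdz tok hlj zeag chyq ouyym hinwa gdk riin wsa ebi twux ypysw kcefm
Hunk 3: at line 7 remove [gdk] add [lrz] -> 14 lines: qdz tok hlj zeag chyq ouyym hinwa lrz riin wsa ebi twux ypysw kcefm
Hunk 4: at line 7 remove [lrz,riin] add [wgnsa,kkjiz] -> 14 lines: qdz tok hlj zeag chyq ouyym hinwa wgnsa kkjiz wsa ebi twux ypysw kcefm
Hunk 5: at line 2 remove [hlj,zeag,chyq] add [ssj,vjvo,iwead] -> 14 lines: qdz tok ssj vjvo iwead ouyym hinwa wgnsa kkjiz wsa ebi twux ypysw kcefm
Hunk 6: at line 10 remove [ebi,twux,ypysw] add [qog,yvts] -> 13 lines: qdz tok ssj vjvo iwead ouyym hinwa wgnsa kkjiz wsa qog yvts kcefm
Final line count: 13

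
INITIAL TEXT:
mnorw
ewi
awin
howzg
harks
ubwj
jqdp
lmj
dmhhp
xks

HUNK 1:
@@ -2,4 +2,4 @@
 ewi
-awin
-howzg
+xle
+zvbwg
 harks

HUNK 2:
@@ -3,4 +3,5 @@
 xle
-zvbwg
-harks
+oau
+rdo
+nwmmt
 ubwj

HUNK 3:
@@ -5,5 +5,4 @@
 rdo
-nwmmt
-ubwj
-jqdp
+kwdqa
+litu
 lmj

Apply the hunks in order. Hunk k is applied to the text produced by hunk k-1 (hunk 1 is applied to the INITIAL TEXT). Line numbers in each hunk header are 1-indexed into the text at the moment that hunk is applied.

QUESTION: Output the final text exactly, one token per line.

Hunk 1: at line 2 remove [awin,howzg] add [xle,zvbwg] -> 10 lines: mnorw ewi xle zvbwg harks ubwj jqdp lmj dmhhp xks
Hunk 2: at line 3 remove [zvbwg,harks] add [oau,rdo,nwmmt] -> 11 lines: mnorw ewi xle oau rdo nwmmt ubwj jqdp lmj dmhhp xks
Hunk 3: at line 5 remove [nwmmt,ubwj,jqdp] add [kwdqa,litu] -> 10 lines: mnorw ewi xle oau rdo kwdqa litu lmj dmhhp xks

Answer: mnorw
ewi
xle
oau
rdo
kwdqa
litu
lmj
dmhhp
xks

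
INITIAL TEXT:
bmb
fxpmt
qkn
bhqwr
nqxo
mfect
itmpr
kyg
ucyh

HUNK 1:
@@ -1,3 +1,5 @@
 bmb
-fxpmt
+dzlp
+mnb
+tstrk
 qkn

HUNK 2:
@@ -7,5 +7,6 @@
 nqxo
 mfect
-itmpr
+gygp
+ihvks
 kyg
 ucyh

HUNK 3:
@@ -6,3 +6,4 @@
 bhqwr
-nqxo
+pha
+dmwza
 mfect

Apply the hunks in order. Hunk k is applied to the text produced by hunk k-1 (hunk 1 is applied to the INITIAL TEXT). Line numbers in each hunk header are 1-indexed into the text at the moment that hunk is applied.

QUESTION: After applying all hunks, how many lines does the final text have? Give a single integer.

Answer: 13

Derivation:
Hunk 1: at line 1 remove [fxpmt] add [dzlp,mnb,tstrk] -> 11 lines: bmb dzlp mnb tstrk qkn bhqwr nqxo mfect itmpr kyg ucyh
Hunk 2: at line 7 remove [itmpr] add [gygp,ihvks] -> 12 lines: bmb dzlp mnb tstrk qkn bhqwr nqxo mfect gygp ihvks kyg ucyh
Hunk 3: at line 6 remove [nqxo] add [pha,dmwza] -> 13 lines: bmb dzlp mnb tstrk qkn bhqwr pha dmwza mfect gygp ihvks kyg ucyh
Final line count: 13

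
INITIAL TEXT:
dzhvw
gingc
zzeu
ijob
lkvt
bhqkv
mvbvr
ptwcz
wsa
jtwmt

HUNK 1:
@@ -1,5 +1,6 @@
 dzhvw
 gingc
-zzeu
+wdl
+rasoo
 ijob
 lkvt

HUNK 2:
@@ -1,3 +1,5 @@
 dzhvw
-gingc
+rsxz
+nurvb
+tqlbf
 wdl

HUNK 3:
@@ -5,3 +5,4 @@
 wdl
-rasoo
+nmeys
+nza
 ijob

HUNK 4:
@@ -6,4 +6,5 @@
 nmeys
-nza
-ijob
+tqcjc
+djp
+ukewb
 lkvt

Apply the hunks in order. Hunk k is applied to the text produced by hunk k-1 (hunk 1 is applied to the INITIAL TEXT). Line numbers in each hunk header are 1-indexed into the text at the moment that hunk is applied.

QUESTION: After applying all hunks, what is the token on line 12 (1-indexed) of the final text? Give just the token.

Hunk 1: at line 1 remove [zzeu] add [wdl,rasoo] -> 11 lines: dzhvw gingc wdl rasoo ijob lkvt bhqkv mvbvr ptwcz wsa jtwmt
Hunk 2: at line 1 remove [gingc] add [rsxz,nurvb,tqlbf] -> 13 lines: dzhvw rsxz nurvb tqlbf wdl rasoo ijob lkvt bhqkv mvbvr ptwcz wsa jtwmt
Hunk 3: at line 5 remove [rasoo] add [nmeys,nza] -> 14 lines: dzhvw rsxz nurvb tqlbf wdl nmeys nza ijob lkvt bhqkv mvbvr ptwcz wsa jtwmt
Hunk 4: at line 6 remove [nza,ijob] add [tqcjc,djp,ukewb] -> 15 lines: dzhvw rsxz nurvb tqlbf wdl nmeys tqcjc djp ukewb lkvt bhqkv mvbvr ptwcz wsa jtwmt
Final line 12: mvbvr

Answer: mvbvr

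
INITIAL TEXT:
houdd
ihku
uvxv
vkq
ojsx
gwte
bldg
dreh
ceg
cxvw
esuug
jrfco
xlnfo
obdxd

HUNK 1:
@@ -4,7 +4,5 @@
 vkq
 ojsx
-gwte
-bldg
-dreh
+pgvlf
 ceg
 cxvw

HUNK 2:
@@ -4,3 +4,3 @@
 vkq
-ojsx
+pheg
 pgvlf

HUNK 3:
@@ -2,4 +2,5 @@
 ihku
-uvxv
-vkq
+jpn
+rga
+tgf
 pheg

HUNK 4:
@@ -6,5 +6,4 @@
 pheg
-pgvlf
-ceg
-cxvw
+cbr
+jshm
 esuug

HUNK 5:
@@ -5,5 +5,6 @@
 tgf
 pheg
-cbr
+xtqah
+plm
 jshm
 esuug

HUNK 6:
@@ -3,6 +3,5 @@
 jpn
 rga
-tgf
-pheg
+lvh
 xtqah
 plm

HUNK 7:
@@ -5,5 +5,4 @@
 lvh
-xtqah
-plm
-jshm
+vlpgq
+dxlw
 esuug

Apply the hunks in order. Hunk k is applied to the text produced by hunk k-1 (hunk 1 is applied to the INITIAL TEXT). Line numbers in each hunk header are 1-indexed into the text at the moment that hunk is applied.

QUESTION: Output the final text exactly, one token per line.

Hunk 1: at line 4 remove [gwte,bldg,dreh] add [pgvlf] -> 12 lines: houdd ihku uvxv vkq ojsx pgvlf ceg cxvw esuug jrfco xlnfo obdxd
Hunk 2: at line 4 remove [ojsx] add [pheg] -> 12 lines: houdd ihku uvxv vkq pheg pgvlf ceg cxvw esuug jrfco xlnfo obdxd
Hunk 3: at line 2 remove [uvxv,vkq] add [jpn,rga,tgf] -> 13 lines: houdd ihku jpn rga tgf pheg pgvlf ceg cxvw esuug jrfco xlnfo obdxd
Hunk 4: at line 6 remove [pgvlf,ceg,cxvw] add [cbr,jshm] -> 12 lines: houdd ihku jpn rga tgf pheg cbr jshm esuug jrfco xlnfo obdxd
Hunk 5: at line 5 remove [cbr] add [xtqah,plm] -> 13 lines: houdd ihku jpn rga tgf pheg xtqah plm jshm esuug jrfco xlnfo obdxd
Hunk 6: at line 3 remove [tgf,pheg] add [lvh] -> 12 lines: houdd ihku jpn rga lvh xtqah plm jshm esuug jrfco xlnfo obdxd
Hunk 7: at line 5 remove [xtqah,plm,jshm] add [vlpgq,dxlw] -> 11 lines: houdd ihku jpn rga lvh vlpgq dxlw esuug jrfco xlnfo obdxd

Answer: houdd
ihku
jpn
rga
lvh
vlpgq
dxlw
esuug
jrfco
xlnfo
obdxd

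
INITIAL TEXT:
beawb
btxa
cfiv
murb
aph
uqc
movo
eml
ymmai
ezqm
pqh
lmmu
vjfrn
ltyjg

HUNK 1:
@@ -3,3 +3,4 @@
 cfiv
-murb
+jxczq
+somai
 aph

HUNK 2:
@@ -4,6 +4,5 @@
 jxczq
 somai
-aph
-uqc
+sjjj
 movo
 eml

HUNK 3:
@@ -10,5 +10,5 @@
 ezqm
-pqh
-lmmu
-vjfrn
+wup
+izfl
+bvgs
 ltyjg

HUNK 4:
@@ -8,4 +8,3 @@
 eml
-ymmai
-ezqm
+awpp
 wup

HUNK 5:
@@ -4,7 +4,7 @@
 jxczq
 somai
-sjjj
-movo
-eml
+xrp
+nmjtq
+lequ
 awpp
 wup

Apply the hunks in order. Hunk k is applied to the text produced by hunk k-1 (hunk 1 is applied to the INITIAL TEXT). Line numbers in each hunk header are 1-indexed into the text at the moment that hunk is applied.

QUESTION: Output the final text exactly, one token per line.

Answer: beawb
btxa
cfiv
jxczq
somai
xrp
nmjtq
lequ
awpp
wup
izfl
bvgs
ltyjg

Derivation:
Hunk 1: at line 3 remove [murb] add [jxczq,somai] -> 15 lines: beawb btxa cfiv jxczq somai aph uqc movo eml ymmai ezqm pqh lmmu vjfrn ltyjg
Hunk 2: at line 4 remove [aph,uqc] add [sjjj] -> 14 lines: beawb btxa cfiv jxczq somai sjjj movo eml ymmai ezqm pqh lmmu vjfrn ltyjg
Hunk 3: at line 10 remove [pqh,lmmu,vjfrn] add [wup,izfl,bvgs] -> 14 lines: beawb btxa cfiv jxczq somai sjjj movo eml ymmai ezqm wup izfl bvgs ltyjg
Hunk 4: at line 8 remove [ymmai,ezqm] add [awpp] -> 13 lines: beawb btxa cfiv jxczq somai sjjj movo eml awpp wup izfl bvgs ltyjg
Hunk 5: at line 4 remove [sjjj,movo,eml] add [xrp,nmjtq,lequ] -> 13 lines: beawb btxa cfiv jxczq somai xrp nmjtq lequ awpp wup izfl bvgs ltyjg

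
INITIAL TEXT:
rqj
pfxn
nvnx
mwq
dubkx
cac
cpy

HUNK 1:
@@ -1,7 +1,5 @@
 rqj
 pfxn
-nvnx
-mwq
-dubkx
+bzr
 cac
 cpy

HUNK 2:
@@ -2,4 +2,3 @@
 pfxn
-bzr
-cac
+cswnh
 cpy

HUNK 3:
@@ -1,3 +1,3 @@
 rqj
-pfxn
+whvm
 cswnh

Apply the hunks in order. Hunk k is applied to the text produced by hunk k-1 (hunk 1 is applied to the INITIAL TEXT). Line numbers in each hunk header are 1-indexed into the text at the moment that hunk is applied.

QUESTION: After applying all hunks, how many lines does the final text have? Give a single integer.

Answer: 4

Derivation:
Hunk 1: at line 1 remove [nvnx,mwq,dubkx] add [bzr] -> 5 lines: rqj pfxn bzr cac cpy
Hunk 2: at line 2 remove [bzr,cac] add [cswnh] -> 4 lines: rqj pfxn cswnh cpy
Hunk 3: at line 1 remove [pfxn] add [whvm] -> 4 lines: rqj whvm cswnh cpy
Final line count: 4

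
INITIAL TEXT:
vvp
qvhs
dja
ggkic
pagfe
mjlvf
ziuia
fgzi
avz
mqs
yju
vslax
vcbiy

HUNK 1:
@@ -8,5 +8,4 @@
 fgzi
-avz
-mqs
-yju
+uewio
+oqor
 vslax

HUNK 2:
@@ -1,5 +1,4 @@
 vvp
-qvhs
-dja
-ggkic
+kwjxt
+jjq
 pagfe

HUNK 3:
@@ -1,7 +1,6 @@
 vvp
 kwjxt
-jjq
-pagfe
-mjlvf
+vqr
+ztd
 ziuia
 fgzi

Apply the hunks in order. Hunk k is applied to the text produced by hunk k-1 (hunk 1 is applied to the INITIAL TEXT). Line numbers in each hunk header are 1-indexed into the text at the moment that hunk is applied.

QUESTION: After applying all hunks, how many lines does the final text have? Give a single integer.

Hunk 1: at line 8 remove [avz,mqs,yju] add [uewio,oqor] -> 12 lines: vvp qvhs dja ggkic pagfe mjlvf ziuia fgzi uewio oqor vslax vcbiy
Hunk 2: at line 1 remove [qvhs,dja,ggkic] add [kwjxt,jjq] -> 11 lines: vvp kwjxt jjq pagfe mjlvf ziuia fgzi uewio oqor vslax vcbiy
Hunk 3: at line 1 remove [jjq,pagfe,mjlvf] add [vqr,ztd] -> 10 lines: vvp kwjxt vqr ztd ziuia fgzi uewio oqor vslax vcbiy
Final line count: 10

Answer: 10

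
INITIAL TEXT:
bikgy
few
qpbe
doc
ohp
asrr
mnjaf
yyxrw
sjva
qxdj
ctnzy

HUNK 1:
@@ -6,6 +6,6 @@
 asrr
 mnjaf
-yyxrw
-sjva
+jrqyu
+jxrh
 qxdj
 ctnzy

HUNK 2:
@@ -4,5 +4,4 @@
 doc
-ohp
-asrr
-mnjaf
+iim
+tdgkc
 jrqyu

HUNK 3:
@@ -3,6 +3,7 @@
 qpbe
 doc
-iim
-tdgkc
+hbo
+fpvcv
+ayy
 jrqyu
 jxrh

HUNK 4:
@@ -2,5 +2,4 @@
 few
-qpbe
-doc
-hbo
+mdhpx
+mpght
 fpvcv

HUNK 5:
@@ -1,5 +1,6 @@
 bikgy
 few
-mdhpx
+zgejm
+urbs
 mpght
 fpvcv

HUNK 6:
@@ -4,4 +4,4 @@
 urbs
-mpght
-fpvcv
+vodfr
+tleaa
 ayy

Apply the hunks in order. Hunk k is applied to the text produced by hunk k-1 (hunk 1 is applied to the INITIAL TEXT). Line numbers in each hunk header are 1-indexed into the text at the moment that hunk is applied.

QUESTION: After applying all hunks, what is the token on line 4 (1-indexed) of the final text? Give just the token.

Hunk 1: at line 6 remove [yyxrw,sjva] add [jrqyu,jxrh] -> 11 lines: bikgy few qpbe doc ohp asrr mnjaf jrqyu jxrh qxdj ctnzy
Hunk 2: at line 4 remove [ohp,asrr,mnjaf] add [iim,tdgkc] -> 10 lines: bikgy few qpbe doc iim tdgkc jrqyu jxrh qxdj ctnzy
Hunk 3: at line 3 remove [iim,tdgkc] add [hbo,fpvcv,ayy] -> 11 lines: bikgy few qpbe doc hbo fpvcv ayy jrqyu jxrh qxdj ctnzy
Hunk 4: at line 2 remove [qpbe,doc,hbo] add [mdhpx,mpght] -> 10 lines: bikgy few mdhpx mpght fpvcv ayy jrqyu jxrh qxdj ctnzy
Hunk 5: at line 1 remove [mdhpx] add [zgejm,urbs] -> 11 lines: bikgy few zgejm urbs mpght fpvcv ayy jrqyu jxrh qxdj ctnzy
Hunk 6: at line 4 remove [mpght,fpvcv] add [vodfr,tleaa] -> 11 lines: bikgy few zgejm urbs vodfr tleaa ayy jrqyu jxrh qxdj ctnzy
Final line 4: urbs

Answer: urbs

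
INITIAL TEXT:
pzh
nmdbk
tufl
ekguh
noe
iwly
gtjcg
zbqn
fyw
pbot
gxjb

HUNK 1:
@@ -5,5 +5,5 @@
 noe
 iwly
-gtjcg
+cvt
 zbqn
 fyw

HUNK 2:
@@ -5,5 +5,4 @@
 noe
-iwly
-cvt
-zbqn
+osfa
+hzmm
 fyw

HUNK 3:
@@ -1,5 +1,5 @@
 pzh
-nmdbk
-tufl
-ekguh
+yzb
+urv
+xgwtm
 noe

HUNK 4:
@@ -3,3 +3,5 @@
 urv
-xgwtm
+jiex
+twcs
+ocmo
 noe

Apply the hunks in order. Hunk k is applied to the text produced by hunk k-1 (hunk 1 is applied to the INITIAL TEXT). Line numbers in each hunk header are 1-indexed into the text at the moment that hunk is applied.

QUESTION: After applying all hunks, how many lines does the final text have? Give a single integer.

Hunk 1: at line 5 remove [gtjcg] add [cvt] -> 11 lines: pzh nmdbk tufl ekguh noe iwly cvt zbqn fyw pbot gxjb
Hunk 2: at line 5 remove [iwly,cvt,zbqn] add [osfa,hzmm] -> 10 lines: pzh nmdbk tufl ekguh noe osfa hzmm fyw pbot gxjb
Hunk 3: at line 1 remove [nmdbk,tufl,ekguh] add [yzb,urv,xgwtm] -> 10 lines: pzh yzb urv xgwtm noe osfa hzmm fyw pbot gxjb
Hunk 4: at line 3 remove [xgwtm] add [jiex,twcs,ocmo] -> 12 lines: pzh yzb urv jiex twcs ocmo noe osfa hzmm fyw pbot gxjb
Final line count: 12

Answer: 12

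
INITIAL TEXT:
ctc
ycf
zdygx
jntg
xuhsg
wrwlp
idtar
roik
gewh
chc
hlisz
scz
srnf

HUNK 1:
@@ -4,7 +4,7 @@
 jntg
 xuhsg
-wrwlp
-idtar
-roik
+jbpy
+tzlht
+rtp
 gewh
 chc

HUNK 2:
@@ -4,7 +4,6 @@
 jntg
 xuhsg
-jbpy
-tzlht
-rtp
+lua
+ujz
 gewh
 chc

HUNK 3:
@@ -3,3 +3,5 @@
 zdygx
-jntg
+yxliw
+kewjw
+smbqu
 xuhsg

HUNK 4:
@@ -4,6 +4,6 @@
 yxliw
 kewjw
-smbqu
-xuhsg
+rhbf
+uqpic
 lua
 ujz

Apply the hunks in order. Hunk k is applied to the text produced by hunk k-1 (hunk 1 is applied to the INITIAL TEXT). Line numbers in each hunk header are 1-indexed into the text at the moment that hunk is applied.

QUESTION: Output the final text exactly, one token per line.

Hunk 1: at line 4 remove [wrwlp,idtar,roik] add [jbpy,tzlht,rtp] -> 13 lines: ctc ycf zdygx jntg xuhsg jbpy tzlht rtp gewh chc hlisz scz srnf
Hunk 2: at line 4 remove [jbpy,tzlht,rtp] add [lua,ujz] -> 12 lines: ctc ycf zdygx jntg xuhsg lua ujz gewh chc hlisz scz srnf
Hunk 3: at line 3 remove [jntg] add [yxliw,kewjw,smbqu] -> 14 lines: ctc ycf zdygx yxliw kewjw smbqu xuhsg lua ujz gewh chc hlisz scz srnf
Hunk 4: at line 4 remove [smbqu,xuhsg] add [rhbf,uqpic] -> 14 lines: ctc ycf zdygx yxliw kewjw rhbf uqpic lua ujz gewh chc hlisz scz srnf

Answer: ctc
ycf
zdygx
yxliw
kewjw
rhbf
uqpic
lua
ujz
gewh
chc
hlisz
scz
srnf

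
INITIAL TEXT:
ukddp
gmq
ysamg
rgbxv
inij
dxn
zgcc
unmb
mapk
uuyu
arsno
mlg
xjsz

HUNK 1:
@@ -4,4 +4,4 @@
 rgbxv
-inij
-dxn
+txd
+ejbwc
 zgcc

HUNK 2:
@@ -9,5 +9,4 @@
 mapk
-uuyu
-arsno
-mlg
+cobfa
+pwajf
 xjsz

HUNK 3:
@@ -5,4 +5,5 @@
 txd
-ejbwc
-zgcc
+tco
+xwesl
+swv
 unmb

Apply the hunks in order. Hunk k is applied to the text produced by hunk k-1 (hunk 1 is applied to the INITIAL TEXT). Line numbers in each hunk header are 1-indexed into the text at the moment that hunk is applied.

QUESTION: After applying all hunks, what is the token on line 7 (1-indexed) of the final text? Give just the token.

Answer: xwesl

Derivation:
Hunk 1: at line 4 remove [inij,dxn] add [txd,ejbwc] -> 13 lines: ukddp gmq ysamg rgbxv txd ejbwc zgcc unmb mapk uuyu arsno mlg xjsz
Hunk 2: at line 9 remove [uuyu,arsno,mlg] add [cobfa,pwajf] -> 12 lines: ukddp gmq ysamg rgbxv txd ejbwc zgcc unmb mapk cobfa pwajf xjsz
Hunk 3: at line 5 remove [ejbwc,zgcc] add [tco,xwesl,swv] -> 13 lines: ukddp gmq ysamg rgbxv txd tco xwesl swv unmb mapk cobfa pwajf xjsz
Final line 7: xwesl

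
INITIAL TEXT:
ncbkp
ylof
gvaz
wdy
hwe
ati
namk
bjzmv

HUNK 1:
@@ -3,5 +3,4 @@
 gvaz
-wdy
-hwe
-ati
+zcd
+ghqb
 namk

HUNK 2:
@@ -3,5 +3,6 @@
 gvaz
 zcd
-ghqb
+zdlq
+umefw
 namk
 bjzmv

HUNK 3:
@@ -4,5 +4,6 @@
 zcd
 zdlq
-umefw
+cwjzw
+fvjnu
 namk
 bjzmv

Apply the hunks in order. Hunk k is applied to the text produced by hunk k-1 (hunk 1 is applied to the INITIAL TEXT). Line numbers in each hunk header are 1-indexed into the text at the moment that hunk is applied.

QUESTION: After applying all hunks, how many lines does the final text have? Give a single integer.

Hunk 1: at line 3 remove [wdy,hwe,ati] add [zcd,ghqb] -> 7 lines: ncbkp ylof gvaz zcd ghqb namk bjzmv
Hunk 2: at line 3 remove [ghqb] add [zdlq,umefw] -> 8 lines: ncbkp ylof gvaz zcd zdlq umefw namk bjzmv
Hunk 3: at line 4 remove [umefw] add [cwjzw,fvjnu] -> 9 lines: ncbkp ylof gvaz zcd zdlq cwjzw fvjnu namk bjzmv
Final line count: 9

Answer: 9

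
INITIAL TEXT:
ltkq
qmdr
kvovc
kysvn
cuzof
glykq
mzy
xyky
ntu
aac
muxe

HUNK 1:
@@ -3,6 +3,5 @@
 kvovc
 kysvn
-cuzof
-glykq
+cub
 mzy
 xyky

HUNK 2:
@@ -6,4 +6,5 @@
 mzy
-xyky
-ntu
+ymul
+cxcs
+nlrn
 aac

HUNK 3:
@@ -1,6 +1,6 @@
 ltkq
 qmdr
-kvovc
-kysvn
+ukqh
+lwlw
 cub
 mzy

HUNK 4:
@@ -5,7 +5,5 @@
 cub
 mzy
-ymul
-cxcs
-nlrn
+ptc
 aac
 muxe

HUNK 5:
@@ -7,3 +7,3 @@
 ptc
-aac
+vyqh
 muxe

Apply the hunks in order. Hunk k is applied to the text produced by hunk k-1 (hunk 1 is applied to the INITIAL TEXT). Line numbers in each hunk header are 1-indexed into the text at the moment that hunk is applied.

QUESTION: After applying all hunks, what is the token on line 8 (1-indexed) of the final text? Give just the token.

Answer: vyqh

Derivation:
Hunk 1: at line 3 remove [cuzof,glykq] add [cub] -> 10 lines: ltkq qmdr kvovc kysvn cub mzy xyky ntu aac muxe
Hunk 2: at line 6 remove [xyky,ntu] add [ymul,cxcs,nlrn] -> 11 lines: ltkq qmdr kvovc kysvn cub mzy ymul cxcs nlrn aac muxe
Hunk 3: at line 1 remove [kvovc,kysvn] add [ukqh,lwlw] -> 11 lines: ltkq qmdr ukqh lwlw cub mzy ymul cxcs nlrn aac muxe
Hunk 4: at line 5 remove [ymul,cxcs,nlrn] add [ptc] -> 9 lines: ltkq qmdr ukqh lwlw cub mzy ptc aac muxe
Hunk 5: at line 7 remove [aac] add [vyqh] -> 9 lines: ltkq qmdr ukqh lwlw cub mzy ptc vyqh muxe
Final line 8: vyqh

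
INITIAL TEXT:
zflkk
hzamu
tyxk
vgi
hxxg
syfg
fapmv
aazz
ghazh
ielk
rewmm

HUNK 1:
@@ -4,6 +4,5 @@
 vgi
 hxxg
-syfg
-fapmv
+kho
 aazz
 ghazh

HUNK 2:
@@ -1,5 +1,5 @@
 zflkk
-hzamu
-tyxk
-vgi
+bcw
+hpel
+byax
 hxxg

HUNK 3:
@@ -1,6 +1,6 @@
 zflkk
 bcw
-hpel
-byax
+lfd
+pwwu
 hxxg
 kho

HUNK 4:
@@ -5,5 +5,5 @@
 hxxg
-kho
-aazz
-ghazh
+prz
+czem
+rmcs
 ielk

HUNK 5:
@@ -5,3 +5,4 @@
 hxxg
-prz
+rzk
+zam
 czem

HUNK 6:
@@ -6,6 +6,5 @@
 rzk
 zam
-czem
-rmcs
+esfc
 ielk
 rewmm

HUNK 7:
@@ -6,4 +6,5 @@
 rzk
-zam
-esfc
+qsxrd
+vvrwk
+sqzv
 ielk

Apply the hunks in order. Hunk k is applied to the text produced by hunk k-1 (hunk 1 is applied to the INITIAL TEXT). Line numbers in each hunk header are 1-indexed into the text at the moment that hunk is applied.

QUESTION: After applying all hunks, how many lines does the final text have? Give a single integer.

Hunk 1: at line 4 remove [syfg,fapmv] add [kho] -> 10 lines: zflkk hzamu tyxk vgi hxxg kho aazz ghazh ielk rewmm
Hunk 2: at line 1 remove [hzamu,tyxk,vgi] add [bcw,hpel,byax] -> 10 lines: zflkk bcw hpel byax hxxg kho aazz ghazh ielk rewmm
Hunk 3: at line 1 remove [hpel,byax] add [lfd,pwwu] -> 10 lines: zflkk bcw lfd pwwu hxxg kho aazz ghazh ielk rewmm
Hunk 4: at line 5 remove [kho,aazz,ghazh] add [prz,czem,rmcs] -> 10 lines: zflkk bcw lfd pwwu hxxg prz czem rmcs ielk rewmm
Hunk 5: at line 5 remove [prz] add [rzk,zam] -> 11 lines: zflkk bcw lfd pwwu hxxg rzk zam czem rmcs ielk rewmm
Hunk 6: at line 6 remove [czem,rmcs] add [esfc] -> 10 lines: zflkk bcw lfd pwwu hxxg rzk zam esfc ielk rewmm
Hunk 7: at line 6 remove [zam,esfc] add [qsxrd,vvrwk,sqzv] -> 11 lines: zflkk bcw lfd pwwu hxxg rzk qsxrd vvrwk sqzv ielk rewmm
Final line count: 11

Answer: 11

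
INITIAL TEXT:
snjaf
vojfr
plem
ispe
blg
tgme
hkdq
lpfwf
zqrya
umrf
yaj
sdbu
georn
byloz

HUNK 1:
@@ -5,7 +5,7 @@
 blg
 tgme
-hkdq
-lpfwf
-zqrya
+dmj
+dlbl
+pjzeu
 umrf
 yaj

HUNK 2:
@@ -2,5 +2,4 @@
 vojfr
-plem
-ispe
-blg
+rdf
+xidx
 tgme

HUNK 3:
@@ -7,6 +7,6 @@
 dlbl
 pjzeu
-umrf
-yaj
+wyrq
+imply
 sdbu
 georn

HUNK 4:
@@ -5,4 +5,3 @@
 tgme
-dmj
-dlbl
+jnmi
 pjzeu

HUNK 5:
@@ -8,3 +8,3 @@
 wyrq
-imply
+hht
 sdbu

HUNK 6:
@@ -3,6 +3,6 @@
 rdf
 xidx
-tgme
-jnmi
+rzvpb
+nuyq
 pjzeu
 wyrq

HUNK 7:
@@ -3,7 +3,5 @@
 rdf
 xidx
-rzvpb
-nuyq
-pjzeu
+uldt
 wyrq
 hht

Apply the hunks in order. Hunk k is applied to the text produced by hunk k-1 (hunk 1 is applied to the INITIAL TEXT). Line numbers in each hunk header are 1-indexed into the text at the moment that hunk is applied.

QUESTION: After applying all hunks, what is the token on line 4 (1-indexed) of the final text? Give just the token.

Hunk 1: at line 5 remove [hkdq,lpfwf,zqrya] add [dmj,dlbl,pjzeu] -> 14 lines: snjaf vojfr plem ispe blg tgme dmj dlbl pjzeu umrf yaj sdbu georn byloz
Hunk 2: at line 2 remove [plem,ispe,blg] add [rdf,xidx] -> 13 lines: snjaf vojfr rdf xidx tgme dmj dlbl pjzeu umrf yaj sdbu georn byloz
Hunk 3: at line 7 remove [umrf,yaj] add [wyrq,imply] -> 13 lines: snjaf vojfr rdf xidx tgme dmj dlbl pjzeu wyrq imply sdbu georn byloz
Hunk 4: at line 5 remove [dmj,dlbl] add [jnmi] -> 12 lines: snjaf vojfr rdf xidx tgme jnmi pjzeu wyrq imply sdbu georn byloz
Hunk 5: at line 8 remove [imply] add [hht] -> 12 lines: snjaf vojfr rdf xidx tgme jnmi pjzeu wyrq hht sdbu georn byloz
Hunk 6: at line 3 remove [tgme,jnmi] add [rzvpb,nuyq] -> 12 lines: snjaf vojfr rdf xidx rzvpb nuyq pjzeu wyrq hht sdbu georn byloz
Hunk 7: at line 3 remove [rzvpb,nuyq,pjzeu] add [uldt] -> 10 lines: snjaf vojfr rdf xidx uldt wyrq hht sdbu georn byloz
Final line 4: xidx

Answer: xidx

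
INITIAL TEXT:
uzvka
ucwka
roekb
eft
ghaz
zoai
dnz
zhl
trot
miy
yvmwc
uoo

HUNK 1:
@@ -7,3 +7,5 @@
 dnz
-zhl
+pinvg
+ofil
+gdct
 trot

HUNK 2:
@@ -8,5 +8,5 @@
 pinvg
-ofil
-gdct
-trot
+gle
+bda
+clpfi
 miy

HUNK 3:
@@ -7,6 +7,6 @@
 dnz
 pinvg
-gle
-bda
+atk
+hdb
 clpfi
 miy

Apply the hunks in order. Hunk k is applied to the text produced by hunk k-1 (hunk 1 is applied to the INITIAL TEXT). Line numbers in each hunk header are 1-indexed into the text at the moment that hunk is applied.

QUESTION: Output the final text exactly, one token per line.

Hunk 1: at line 7 remove [zhl] add [pinvg,ofil,gdct] -> 14 lines: uzvka ucwka roekb eft ghaz zoai dnz pinvg ofil gdct trot miy yvmwc uoo
Hunk 2: at line 8 remove [ofil,gdct,trot] add [gle,bda,clpfi] -> 14 lines: uzvka ucwka roekb eft ghaz zoai dnz pinvg gle bda clpfi miy yvmwc uoo
Hunk 3: at line 7 remove [gle,bda] add [atk,hdb] -> 14 lines: uzvka ucwka roekb eft ghaz zoai dnz pinvg atk hdb clpfi miy yvmwc uoo

Answer: uzvka
ucwka
roekb
eft
ghaz
zoai
dnz
pinvg
atk
hdb
clpfi
miy
yvmwc
uoo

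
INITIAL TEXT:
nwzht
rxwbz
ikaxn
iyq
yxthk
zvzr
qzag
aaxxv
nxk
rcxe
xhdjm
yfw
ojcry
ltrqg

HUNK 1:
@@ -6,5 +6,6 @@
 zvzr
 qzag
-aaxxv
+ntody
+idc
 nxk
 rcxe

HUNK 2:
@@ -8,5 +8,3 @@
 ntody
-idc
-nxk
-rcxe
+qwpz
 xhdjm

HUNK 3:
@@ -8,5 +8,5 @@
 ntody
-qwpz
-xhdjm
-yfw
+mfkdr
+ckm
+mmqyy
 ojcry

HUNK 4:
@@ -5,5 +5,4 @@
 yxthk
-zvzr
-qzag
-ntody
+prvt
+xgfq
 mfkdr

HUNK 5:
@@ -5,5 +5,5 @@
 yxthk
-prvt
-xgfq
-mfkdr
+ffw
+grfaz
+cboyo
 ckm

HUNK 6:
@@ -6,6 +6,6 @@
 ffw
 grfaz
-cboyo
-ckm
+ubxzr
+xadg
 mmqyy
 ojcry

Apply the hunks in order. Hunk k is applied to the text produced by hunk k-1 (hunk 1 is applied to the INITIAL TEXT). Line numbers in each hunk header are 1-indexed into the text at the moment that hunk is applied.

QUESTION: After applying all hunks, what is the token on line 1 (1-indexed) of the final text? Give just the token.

Answer: nwzht

Derivation:
Hunk 1: at line 6 remove [aaxxv] add [ntody,idc] -> 15 lines: nwzht rxwbz ikaxn iyq yxthk zvzr qzag ntody idc nxk rcxe xhdjm yfw ojcry ltrqg
Hunk 2: at line 8 remove [idc,nxk,rcxe] add [qwpz] -> 13 lines: nwzht rxwbz ikaxn iyq yxthk zvzr qzag ntody qwpz xhdjm yfw ojcry ltrqg
Hunk 3: at line 8 remove [qwpz,xhdjm,yfw] add [mfkdr,ckm,mmqyy] -> 13 lines: nwzht rxwbz ikaxn iyq yxthk zvzr qzag ntody mfkdr ckm mmqyy ojcry ltrqg
Hunk 4: at line 5 remove [zvzr,qzag,ntody] add [prvt,xgfq] -> 12 lines: nwzht rxwbz ikaxn iyq yxthk prvt xgfq mfkdr ckm mmqyy ojcry ltrqg
Hunk 5: at line 5 remove [prvt,xgfq,mfkdr] add [ffw,grfaz,cboyo] -> 12 lines: nwzht rxwbz ikaxn iyq yxthk ffw grfaz cboyo ckm mmqyy ojcry ltrqg
Hunk 6: at line 6 remove [cboyo,ckm] add [ubxzr,xadg] -> 12 lines: nwzht rxwbz ikaxn iyq yxthk ffw grfaz ubxzr xadg mmqyy ojcry ltrqg
Final line 1: nwzht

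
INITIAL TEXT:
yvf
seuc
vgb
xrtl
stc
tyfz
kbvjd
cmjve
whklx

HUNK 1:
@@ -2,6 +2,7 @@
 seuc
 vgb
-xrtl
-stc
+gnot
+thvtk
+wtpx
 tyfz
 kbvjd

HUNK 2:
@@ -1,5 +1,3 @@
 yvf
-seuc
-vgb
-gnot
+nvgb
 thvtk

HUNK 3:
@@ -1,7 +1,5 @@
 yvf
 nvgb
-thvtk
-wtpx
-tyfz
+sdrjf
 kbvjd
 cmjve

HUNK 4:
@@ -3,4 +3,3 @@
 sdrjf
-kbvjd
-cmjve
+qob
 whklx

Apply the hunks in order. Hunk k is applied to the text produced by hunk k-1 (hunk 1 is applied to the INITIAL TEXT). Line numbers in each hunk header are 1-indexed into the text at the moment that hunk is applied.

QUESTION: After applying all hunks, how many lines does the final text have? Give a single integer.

Hunk 1: at line 2 remove [xrtl,stc] add [gnot,thvtk,wtpx] -> 10 lines: yvf seuc vgb gnot thvtk wtpx tyfz kbvjd cmjve whklx
Hunk 2: at line 1 remove [seuc,vgb,gnot] add [nvgb] -> 8 lines: yvf nvgb thvtk wtpx tyfz kbvjd cmjve whklx
Hunk 3: at line 1 remove [thvtk,wtpx,tyfz] add [sdrjf] -> 6 lines: yvf nvgb sdrjf kbvjd cmjve whklx
Hunk 4: at line 3 remove [kbvjd,cmjve] add [qob] -> 5 lines: yvf nvgb sdrjf qob whklx
Final line count: 5

Answer: 5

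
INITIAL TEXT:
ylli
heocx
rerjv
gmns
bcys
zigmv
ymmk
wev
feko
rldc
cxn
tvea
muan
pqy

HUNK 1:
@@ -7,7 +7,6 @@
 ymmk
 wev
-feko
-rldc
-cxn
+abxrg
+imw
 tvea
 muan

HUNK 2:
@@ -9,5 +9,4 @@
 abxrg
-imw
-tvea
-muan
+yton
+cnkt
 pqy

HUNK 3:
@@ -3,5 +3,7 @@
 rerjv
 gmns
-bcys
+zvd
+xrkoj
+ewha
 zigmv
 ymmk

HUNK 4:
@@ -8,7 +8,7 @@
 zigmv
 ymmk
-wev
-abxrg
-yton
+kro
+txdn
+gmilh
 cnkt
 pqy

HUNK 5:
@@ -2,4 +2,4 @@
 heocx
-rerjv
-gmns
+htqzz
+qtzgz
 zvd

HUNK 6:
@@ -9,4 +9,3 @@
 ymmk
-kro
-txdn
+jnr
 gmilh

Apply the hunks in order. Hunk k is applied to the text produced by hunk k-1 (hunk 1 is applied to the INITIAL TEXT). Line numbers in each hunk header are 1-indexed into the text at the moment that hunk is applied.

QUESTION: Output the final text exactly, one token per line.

Answer: ylli
heocx
htqzz
qtzgz
zvd
xrkoj
ewha
zigmv
ymmk
jnr
gmilh
cnkt
pqy

Derivation:
Hunk 1: at line 7 remove [feko,rldc,cxn] add [abxrg,imw] -> 13 lines: ylli heocx rerjv gmns bcys zigmv ymmk wev abxrg imw tvea muan pqy
Hunk 2: at line 9 remove [imw,tvea,muan] add [yton,cnkt] -> 12 lines: ylli heocx rerjv gmns bcys zigmv ymmk wev abxrg yton cnkt pqy
Hunk 3: at line 3 remove [bcys] add [zvd,xrkoj,ewha] -> 14 lines: ylli heocx rerjv gmns zvd xrkoj ewha zigmv ymmk wev abxrg yton cnkt pqy
Hunk 4: at line 8 remove [wev,abxrg,yton] add [kro,txdn,gmilh] -> 14 lines: ylli heocx rerjv gmns zvd xrkoj ewha zigmv ymmk kro txdn gmilh cnkt pqy
Hunk 5: at line 2 remove [rerjv,gmns] add [htqzz,qtzgz] -> 14 lines: ylli heocx htqzz qtzgz zvd xrkoj ewha zigmv ymmk kro txdn gmilh cnkt pqy
Hunk 6: at line 9 remove [kro,txdn] add [jnr] -> 13 lines: ylli heocx htqzz qtzgz zvd xrkoj ewha zigmv ymmk jnr gmilh cnkt pqy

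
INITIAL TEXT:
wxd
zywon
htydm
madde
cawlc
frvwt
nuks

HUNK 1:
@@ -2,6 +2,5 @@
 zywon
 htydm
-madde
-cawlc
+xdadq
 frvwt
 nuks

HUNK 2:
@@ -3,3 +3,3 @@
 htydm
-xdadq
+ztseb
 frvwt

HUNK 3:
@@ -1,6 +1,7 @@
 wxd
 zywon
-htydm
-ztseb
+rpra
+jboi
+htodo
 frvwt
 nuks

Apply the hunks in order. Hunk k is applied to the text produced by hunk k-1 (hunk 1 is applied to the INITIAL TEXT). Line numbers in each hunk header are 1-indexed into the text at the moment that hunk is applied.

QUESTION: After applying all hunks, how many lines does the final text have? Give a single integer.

Answer: 7

Derivation:
Hunk 1: at line 2 remove [madde,cawlc] add [xdadq] -> 6 lines: wxd zywon htydm xdadq frvwt nuks
Hunk 2: at line 3 remove [xdadq] add [ztseb] -> 6 lines: wxd zywon htydm ztseb frvwt nuks
Hunk 3: at line 1 remove [htydm,ztseb] add [rpra,jboi,htodo] -> 7 lines: wxd zywon rpra jboi htodo frvwt nuks
Final line count: 7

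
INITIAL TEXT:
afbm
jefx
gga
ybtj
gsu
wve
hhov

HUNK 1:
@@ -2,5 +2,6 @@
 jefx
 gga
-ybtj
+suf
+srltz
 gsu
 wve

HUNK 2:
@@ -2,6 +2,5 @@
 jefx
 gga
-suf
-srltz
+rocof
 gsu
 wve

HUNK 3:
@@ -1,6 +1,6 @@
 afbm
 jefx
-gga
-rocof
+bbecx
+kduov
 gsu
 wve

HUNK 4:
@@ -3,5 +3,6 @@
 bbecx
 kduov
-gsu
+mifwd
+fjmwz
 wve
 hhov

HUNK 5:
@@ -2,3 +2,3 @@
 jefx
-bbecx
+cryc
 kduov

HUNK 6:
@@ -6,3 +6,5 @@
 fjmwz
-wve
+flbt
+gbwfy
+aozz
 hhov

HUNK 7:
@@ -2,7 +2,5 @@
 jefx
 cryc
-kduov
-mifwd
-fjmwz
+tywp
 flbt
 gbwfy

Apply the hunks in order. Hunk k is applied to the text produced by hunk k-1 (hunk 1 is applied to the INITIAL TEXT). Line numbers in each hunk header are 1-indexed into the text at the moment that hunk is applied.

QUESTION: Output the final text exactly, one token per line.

Answer: afbm
jefx
cryc
tywp
flbt
gbwfy
aozz
hhov

Derivation:
Hunk 1: at line 2 remove [ybtj] add [suf,srltz] -> 8 lines: afbm jefx gga suf srltz gsu wve hhov
Hunk 2: at line 2 remove [suf,srltz] add [rocof] -> 7 lines: afbm jefx gga rocof gsu wve hhov
Hunk 3: at line 1 remove [gga,rocof] add [bbecx,kduov] -> 7 lines: afbm jefx bbecx kduov gsu wve hhov
Hunk 4: at line 3 remove [gsu] add [mifwd,fjmwz] -> 8 lines: afbm jefx bbecx kduov mifwd fjmwz wve hhov
Hunk 5: at line 2 remove [bbecx] add [cryc] -> 8 lines: afbm jefx cryc kduov mifwd fjmwz wve hhov
Hunk 6: at line 6 remove [wve] add [flbt,gbwfy,aozz] -> 10 lines: afbm jefx cryc kduov mifwd fjmwz flbt gbwfy aozz hhov
Hunk 7: at line 2 remove [kduov,mifwd,fjmwz] add [tywp] -> 8 lines: afbm jefx cryc tywp flbt gbwfy aozz hhov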